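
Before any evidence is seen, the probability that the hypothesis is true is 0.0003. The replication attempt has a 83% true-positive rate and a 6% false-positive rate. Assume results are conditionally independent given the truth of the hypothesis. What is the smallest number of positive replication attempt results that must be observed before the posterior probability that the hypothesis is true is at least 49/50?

Prior odds = 0.0003/0.9997 = 3/9997.
Likelihood ratio of a positive result = 0.83/0.06 = 83/6.
Target posterior odds = 0.98/0.02 = 49.
Require (83/6)ⁿ ≥ 49 ÷ (3/9997) = 489853/3.
(83/6)⁴ = 47458321/1296 falls short of 489853/3 but (83/6)⁵ ≈506564 reaches it, so n = 5.

5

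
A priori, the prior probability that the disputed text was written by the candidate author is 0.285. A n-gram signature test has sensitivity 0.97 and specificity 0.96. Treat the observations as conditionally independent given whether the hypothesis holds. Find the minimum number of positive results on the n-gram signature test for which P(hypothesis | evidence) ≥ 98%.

Prior odds = 0.285/0.715 = 57/143.
False-positive rate = 1 − 0.96 = 0.04; likelihood ratio of a positive = 0.97/0.04 = 24.25.
Target posterior odds = 0.98/0.02 = 49.
Require 24.25ⁿ ≥ 49 ÷ (57/143) = 7007/57.
24.25¹ = 24.25 falls short of 7007/57 but 24.25² = 588.0625 reaches it, so n = 2.

2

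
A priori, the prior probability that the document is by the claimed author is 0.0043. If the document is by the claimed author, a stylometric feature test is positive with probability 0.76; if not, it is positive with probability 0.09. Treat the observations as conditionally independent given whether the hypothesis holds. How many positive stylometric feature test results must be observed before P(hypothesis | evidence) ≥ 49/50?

Prior odds = 0.0043/0.9957 = 43/9957.
Likelihood ratio of a positive = 0.76/0.09 = 76/9.
Target odds: 0.98 ÷ 0.02 = 49.
Require (76/9)ⁿ ≥ 49 ÷ (43/9957) = 487893/43.
(76/9)⁴ = 33362176/6561 falls short of 487893/43 but (76/9)⁵ ≈42939.3 reaches it, so n = 5.

5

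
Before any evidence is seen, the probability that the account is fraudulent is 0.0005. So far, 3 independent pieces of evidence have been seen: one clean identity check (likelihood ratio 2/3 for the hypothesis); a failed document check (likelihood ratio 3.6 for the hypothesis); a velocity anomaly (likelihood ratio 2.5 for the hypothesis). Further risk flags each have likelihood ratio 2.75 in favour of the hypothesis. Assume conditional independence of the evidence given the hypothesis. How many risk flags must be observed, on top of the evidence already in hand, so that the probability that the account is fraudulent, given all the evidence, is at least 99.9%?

13

Prior odds = 0.0005/0.9995 = 1/1999.
Combined Bayes factor of the evidence already in hand = (2/3) × 3.6 × 2.5 = 6.
Odds after that evidence = (1/1999) × 6 = 6/1999.
Target odds = 0.999/0.001 = 999.
Need 2.75ⁿ ≥ 999 ÷ (6/1999) = 332833.5.
2.75¹² ≈187065 falls short of 332833.5 but 2.75¹³ ≈514428 reaches it, so n = 13.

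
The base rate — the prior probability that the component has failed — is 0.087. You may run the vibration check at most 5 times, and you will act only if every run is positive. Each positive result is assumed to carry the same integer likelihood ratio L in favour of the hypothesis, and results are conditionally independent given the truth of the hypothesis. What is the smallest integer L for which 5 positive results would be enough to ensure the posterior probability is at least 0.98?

Prior odds = 0.087/0.913 = 87/913.
Target odds = 0.98/0.02 = 49.
Need L⁵ ≥ 49 ÷ (87/913) = 44737/87.
3⁵ = 243 < 44737/87 ≤ 1024 = 4⁵, so L = 4.

4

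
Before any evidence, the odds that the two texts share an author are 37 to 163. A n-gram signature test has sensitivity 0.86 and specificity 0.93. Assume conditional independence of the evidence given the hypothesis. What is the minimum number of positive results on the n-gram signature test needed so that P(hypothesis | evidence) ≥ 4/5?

2

Prior odds = 37/163.
False-positive rate = 1 − 0.93 = 0.07; likelihood ratio of a positive = 0.86/0.07 = 86/7.
Target odds: 0.8 ÷ 0.2 = 4.
Require (86/7)ⁿ ≥ 4 ÷ (37/163) = 652/37.
(86/7)¹ = 86/7 falls short of 652/37 but (86/7)² = 7396/49 reaches it, so n = 2.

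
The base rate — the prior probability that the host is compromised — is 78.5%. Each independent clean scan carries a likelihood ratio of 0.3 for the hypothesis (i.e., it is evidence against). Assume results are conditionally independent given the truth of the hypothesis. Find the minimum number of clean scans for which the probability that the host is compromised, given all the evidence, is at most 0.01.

Prior odds = 0.785/0.215 = 157/43.
Likelihood ratio per clean scan = 0.3.
Target posterior odds = 0.01/0.99 = 1/99.
Need (157/43) × 0.3ⁿ ≤ 1/99, i.e. 0.3ⁿ ≤ 43/15543.
0.3⁴ = 0.0081 is still above 43/15543 but 0.3⁵ = 243/100000 is at or below it, so n = 5.

5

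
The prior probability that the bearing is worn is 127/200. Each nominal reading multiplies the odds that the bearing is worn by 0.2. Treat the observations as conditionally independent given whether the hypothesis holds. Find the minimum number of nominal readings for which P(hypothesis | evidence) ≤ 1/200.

4

Prior odds: 0.635 ÷ 0.365 = 127/73.
Likelihood ratio per nominal reading = 0.2.
Target odds: 0.005 ÷ 0.995 = 1/199.
Require 0.2ⁿ ≤ 1/199 ÷ (127/73) = 73/25273.
0.2³ = 0.008 is still above 73/25273 but 0.2⁴ = 0.0016 is at or below it, so n = 4.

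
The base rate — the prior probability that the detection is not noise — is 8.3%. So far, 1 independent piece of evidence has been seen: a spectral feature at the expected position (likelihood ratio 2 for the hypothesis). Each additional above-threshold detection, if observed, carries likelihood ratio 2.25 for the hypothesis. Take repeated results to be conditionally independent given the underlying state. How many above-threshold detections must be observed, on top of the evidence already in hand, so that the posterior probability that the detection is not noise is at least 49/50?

Prior odds = 0.083/0.917 = 83/917.
Bayes factor of the evidence already in hand = 2.
Odds after that evidence = (83/917) × 2 = 166/917.
Target odds = 0.98/0.02 = 49.
Need 2.25ⁿ ≥ 49 ÷ (166/917) = 44933/166.
2.25⁶ = 531441/4096 falls short of 44933/166 but 2.25⁷ = 4782969/16384 reaches it, so n = 7.

7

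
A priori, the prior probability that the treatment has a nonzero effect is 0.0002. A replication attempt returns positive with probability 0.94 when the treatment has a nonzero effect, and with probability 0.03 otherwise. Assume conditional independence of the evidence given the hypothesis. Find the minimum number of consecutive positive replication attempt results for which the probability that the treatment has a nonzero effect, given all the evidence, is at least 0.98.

Prior odds: 0.0002 ÷ 0.9998 = 1/4999.
Likelihood ratio of a positive result = 0.94/0.03 = 94/3.
Target odds: 0.98 ÷ 0.02 = 49.
Require (94/3)ⁿ ≥ 49 ÷ (1/4999) = 244951.
(94/3)³ = 830584/27 falls short of 244951 but (94/3)⁴ = 78074896/81 reaches it, so n = 4.

4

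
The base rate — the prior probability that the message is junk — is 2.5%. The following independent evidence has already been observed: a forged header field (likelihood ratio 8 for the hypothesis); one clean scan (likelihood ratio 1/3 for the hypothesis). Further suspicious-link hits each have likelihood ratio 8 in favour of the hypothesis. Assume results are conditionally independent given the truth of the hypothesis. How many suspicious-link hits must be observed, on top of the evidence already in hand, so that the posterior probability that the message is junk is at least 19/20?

3

Prior odds = 0.025/0.975 = 1/39.
Combined Bayes factor of the evidence already in hand = 8 × (1/3) = 8/3.
Odds after that evidence = (1/39) × 8/3 = 8/117.
Target odds = 0.95/0.05 = 19.
Need 8ⁿ ≥ 19 ÷ (8/117) = 277.875.
8² = 64 falls short of 277.875 but 8³ = 512 reaches it, so n = 3.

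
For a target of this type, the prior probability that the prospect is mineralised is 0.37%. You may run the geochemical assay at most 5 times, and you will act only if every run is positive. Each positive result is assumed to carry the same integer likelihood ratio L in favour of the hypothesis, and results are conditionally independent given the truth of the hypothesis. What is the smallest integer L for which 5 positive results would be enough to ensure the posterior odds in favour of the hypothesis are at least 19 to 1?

6

Prior odds = 0.0037/0.9963 = 37/9963.
Target odds = 19.
Need L⁵ ≥ 19 ÷ (37/9963) = 189297/37.
5⁵ = 3125 < 189297/37 ≤ 7776 = 6⁵, so L = 6.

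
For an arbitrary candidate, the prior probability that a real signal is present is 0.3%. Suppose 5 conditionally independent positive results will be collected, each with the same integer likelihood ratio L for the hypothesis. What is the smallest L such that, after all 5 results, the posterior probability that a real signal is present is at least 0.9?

5

Prior odds = 0.003/0.997 = 3/997.
Target odds = 0.9/0.1 = 9.
Need L⁵ ≥ 9 ÷ (3/997) = 2991.
4⁵ = 1024 < 2991 ≤ 3125 = 5⁵, so L = 5.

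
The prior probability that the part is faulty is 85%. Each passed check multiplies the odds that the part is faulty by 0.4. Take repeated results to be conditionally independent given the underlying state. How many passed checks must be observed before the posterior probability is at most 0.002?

Prior odds = 0.85/0.15 = 17/3.
Likelihood ratio per passed check = 0.4.
Target posterior odds = 0.002/0.998 = 1/499.
Require 0.4ⁿ ≤ 1/499 ÷ (17/3) = 3/8483.
0.4⁸ = 256/390625 is still above 3/8483 but 0.4⁹ = 512/1953125 is at or below it, so n = 9.

9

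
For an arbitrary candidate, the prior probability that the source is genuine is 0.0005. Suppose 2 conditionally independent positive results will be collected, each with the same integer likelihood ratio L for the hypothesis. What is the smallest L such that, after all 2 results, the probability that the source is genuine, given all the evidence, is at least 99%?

Prior odds = 0.0005/0.9995 = 1/1999.
Target odds = 0.99/0.01 = 99.
Need L² ≥ 99 ÷ (1/1999) = 197901.
444² = 197136 < 197901 ≤ 198025 = 445², so L = 445.

445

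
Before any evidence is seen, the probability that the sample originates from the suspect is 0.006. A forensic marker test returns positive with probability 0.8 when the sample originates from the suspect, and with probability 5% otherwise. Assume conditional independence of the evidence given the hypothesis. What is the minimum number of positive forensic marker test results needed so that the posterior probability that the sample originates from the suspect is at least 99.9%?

5

Prior odds: 0.006 ÷ 0.994 = 3/497.
Likelihood ratio of a positive result = 0.8/0.05 = 16.
Target odds: 0.999 ÷ 0.001 = 999.
Require 16ⁿ ≥ 999 ÷ (3/497) = 165501.
16⁴ = 65536 falls short of 165501 but 16⁵ = 1048576 reaches it, so n = 5.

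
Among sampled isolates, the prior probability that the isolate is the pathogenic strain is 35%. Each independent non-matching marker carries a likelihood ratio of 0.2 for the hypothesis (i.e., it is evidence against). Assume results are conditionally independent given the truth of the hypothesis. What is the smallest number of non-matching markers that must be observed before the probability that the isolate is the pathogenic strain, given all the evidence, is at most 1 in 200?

Prior odds = 0.35/0.65 = 7/13.
Likelihood ratio per non-matching marker = 0.2.
Target posterior odds = 0.005/0.995 = 1/199.
Need (7/13) × 0.2ⁿ ≤ 1/199, i.e. 0.2ⁿ ≤ 13/1393.
0.2² = 0.04 is still above 13/1393 but 0.2³ = 0.008 is at or below it, so n = 3.

3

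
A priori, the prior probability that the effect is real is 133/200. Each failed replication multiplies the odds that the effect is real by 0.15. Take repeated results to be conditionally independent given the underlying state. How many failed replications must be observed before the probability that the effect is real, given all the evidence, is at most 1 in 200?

Prior odds = 0.665/0.335 = 133/67.
Likelihood ratio per failed replication = 0.15.
Target odds: 0.005 ÷ 0.995 = 1/199.
Require 0.15ⁿ ≤ 1/199 ÷ (133/67) = 67/26467.
0.15³ = 0.003375 is still above 67/26467 but 0.15⁴ = 81/160000 is at or below it, so n = 4.

4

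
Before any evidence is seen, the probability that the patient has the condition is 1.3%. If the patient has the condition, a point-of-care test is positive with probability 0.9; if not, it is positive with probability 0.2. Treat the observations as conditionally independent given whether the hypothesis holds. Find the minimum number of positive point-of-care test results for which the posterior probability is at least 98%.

Prior odds: 0.013 ÷ 0.987 = 13/987.
Likelihood ratio of a positive = 0.9/0.2 = 4.5.
Target posterior odds = 0.98/0.02 = 49.
Need (13/987) × 4.5ⁿ ≥ 49, i.e. 4.5ⁿ ≥ 48363/13.
4.5⁵ = 1845.28125 falls short of 48363/13 but 4.5⁶ = 8303.765625 reaches it, so n = 6.

6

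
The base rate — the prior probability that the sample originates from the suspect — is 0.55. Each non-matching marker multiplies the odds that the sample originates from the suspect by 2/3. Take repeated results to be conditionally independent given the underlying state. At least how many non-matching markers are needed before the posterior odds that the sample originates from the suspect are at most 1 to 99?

12

Prior odds: 0.55 ÷ 0.45 = 11/9.
Likelihood ratio per non-matching marker = 2/3.
Target odds = 1/99.
Need (11/9) × (2/3)ⁿ ≤ 1/99, i.e. (2/3)ⁿ ≤ 1/121.
(2/3)¹¹ = 2048/177147 is still above 1/121 but (2/3)¹² = 4096/531441 is at or below it, so n = 12.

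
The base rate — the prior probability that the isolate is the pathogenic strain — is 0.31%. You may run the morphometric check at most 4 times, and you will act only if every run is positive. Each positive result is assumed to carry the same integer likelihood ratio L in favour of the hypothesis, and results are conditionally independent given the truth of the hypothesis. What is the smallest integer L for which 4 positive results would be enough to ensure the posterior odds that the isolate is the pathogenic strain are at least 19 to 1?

9

Prior odds = 0.0031/0.9969 = 31/9969.
Target odds = 19.
Need L⁴ ≥ 19 ÷ (31/9969) = 189411/31.
8⁴ = 4096 < 189411/31 ≤ 6561 = 9⁴, so L = 9.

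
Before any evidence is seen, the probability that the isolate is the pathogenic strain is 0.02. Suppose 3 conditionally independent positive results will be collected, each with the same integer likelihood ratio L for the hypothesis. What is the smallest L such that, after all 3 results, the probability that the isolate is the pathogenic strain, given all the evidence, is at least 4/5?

Prior odds = 0.02/0.98 = 1/49.
Target odds = 0.8/0.2 = 4.
Need L³ ≥ 4 ÷ (1/49) = 196.
5³ = 125 < 196 ≤ 216 = 6³, so L = 6.

6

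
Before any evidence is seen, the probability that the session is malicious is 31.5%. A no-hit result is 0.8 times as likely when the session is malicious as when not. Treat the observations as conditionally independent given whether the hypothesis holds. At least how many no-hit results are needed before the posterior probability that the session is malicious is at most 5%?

Prior odds = 0.315/0.685 = 63/137.
Likelihood ratio per no-hit result = 0.8.
Target posterior odds = 0.05/0.95 = 1/19.
Need (63/137) × 0.8ⁿ ≤ 1/19, i.e. 0.8ⁿ ≤ 137/1197.
0.8⁹ = 262144/1953125 is still above 137/1197 but 0.8¹⁰ = 1048576/9765625 is at or below it, so n = 10.

10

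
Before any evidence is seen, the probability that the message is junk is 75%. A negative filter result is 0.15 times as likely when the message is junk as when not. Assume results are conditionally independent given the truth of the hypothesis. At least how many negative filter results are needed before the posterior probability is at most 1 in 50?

Prior odds = 0.75/0.25 = 3.
Likelihood ratio per negative filter result = 0.15.
Target posterior odds = 0.02/0.98 = 1/49.
Need 3 × 0.15ⁿ ≤ 1/49, i.e. 0.15ⁿ ≤ 1/147.
0.15² = 0.0225 is still above 1/147 but 0.15³ = 0.003375 is at or below it, so n = 3.

3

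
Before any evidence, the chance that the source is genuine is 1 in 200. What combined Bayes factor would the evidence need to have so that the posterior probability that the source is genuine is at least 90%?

1791

Prior odds = 0.005/0.995 = 1/199.
Target odds = 0.9/0.1 = 9.
Required Bayes factor = 9 ÷ (1/199) = 1791.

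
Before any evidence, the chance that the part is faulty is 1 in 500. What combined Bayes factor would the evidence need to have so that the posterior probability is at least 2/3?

998

Prior odds = 0.002/0.998 = 1/499.
Target odds = (2/3)/(1/3) = 2.
Required Bayes factor = 2 ÷ (1/499) = 998.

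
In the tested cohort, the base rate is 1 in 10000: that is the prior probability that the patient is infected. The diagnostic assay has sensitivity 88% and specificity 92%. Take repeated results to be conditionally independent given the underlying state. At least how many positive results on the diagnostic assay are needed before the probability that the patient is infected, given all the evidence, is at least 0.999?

Prior odds: 0.0001 ÷ 0.9999 = 1/9999.
False-positive rate = 1 − 0.92 = 0.08; likelihood ratio of a positive = 0.88/0.08 = 11.
Target posterior odds = 0.999/0.001 = 999.
Require 11ⁿ ≥ 999 ÷ (1/9999) = 9989001.
11⁶ = 1771561 falls short of 9989001 but 11⁷ = 19487171 reaches it, so n = 7.

7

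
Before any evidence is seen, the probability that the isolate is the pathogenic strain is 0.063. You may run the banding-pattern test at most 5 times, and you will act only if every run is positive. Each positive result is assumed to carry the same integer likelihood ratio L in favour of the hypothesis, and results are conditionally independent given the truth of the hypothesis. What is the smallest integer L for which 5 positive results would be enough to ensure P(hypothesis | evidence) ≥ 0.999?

Prior odds = 0.063/0.937 = 63/937.
Target odds = 0.999/0.001 = 999.
Need L⁵ ≥ 999 ÷ (63/937) = 104007/7.
6⁵ = 7776 < 104007/7 ≤ 16807 = 7⁵, so L = 7.

7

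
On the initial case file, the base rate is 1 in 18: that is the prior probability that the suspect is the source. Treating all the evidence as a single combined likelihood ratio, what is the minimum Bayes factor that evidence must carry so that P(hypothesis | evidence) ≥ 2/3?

34

Prior odds = (1/18)/(17/18) = 1/17.
Target odds = (2/3)/(1/3) = 2.
Required Bayes factor = 2 ÷ (1/17) = 34.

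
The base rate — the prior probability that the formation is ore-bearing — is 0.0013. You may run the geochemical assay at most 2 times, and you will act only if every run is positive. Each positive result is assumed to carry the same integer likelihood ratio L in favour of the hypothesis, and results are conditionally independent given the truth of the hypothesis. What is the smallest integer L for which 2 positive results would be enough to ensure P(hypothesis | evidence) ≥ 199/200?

391

Prior odds = 0.0013/0.9987 = 13/9987.
Target odds = 0.995/0.005 = 199.
Need L² ≥ 199 ÷ (13/9987) = 1987413/13.
390² = 152100 < 1987413/13 ≤ 152881 = 391², so L = 391.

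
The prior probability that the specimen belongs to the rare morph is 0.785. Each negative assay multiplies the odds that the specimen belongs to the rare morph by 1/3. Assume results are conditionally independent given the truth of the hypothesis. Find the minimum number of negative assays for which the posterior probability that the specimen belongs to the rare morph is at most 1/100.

6

Prior odds: 0.785 ÷ 0.215 = 157/43.
Likelihood ratio per negative assay = 1/3.
Target posterior odds = 0.01/0.99 = 1/99.
Need (157/43) × (1/3)ⁿ ≤ 1/99, i.e. (1/3)ⁿ ≤ 43/15543.
(1/3)⁵ = 1/243 is still above 43/15543 but (1/3)⁶ = 1/729 is at or below it, so n = 6.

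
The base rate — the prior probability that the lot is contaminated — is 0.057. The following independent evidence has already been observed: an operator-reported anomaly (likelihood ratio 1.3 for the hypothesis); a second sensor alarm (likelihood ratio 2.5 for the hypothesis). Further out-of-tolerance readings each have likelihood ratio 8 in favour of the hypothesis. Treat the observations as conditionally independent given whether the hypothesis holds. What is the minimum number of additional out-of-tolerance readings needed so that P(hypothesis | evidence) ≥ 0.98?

Prior odds = 0.057/0.943 = 57/943.
Combined Bayes factor of the evidence already in hand = 1.3 × 2.5 = 3.25.
Odds after that evidence = (57/943) × 3.25 = 741/3772.
Target odds = 0.98/0.02 = 49.
Need 8ⁿ ≥ 49 ÷ (741/3772) = 184828/741.
8² = 64 falls short of 184828/741 but 8³ = 512 reaches it, so n = 3.

3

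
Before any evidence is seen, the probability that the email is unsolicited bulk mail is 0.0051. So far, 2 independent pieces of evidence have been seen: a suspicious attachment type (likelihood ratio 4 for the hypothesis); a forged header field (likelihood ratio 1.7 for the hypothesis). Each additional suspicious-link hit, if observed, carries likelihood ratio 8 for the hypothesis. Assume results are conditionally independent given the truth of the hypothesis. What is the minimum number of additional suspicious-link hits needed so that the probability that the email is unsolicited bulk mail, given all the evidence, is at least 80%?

3

Prior odds = 0.0051/0.9949 = 51/9949.
Combined Bayes factor of the evidence already in hand = 4 × 1.7 = 6.8.
Odds after that evidence = (51/9949) × 6.8 = 1734/49745.
Target odds = 0.8/0.2 = 4.
Need 8ⁿ ≥ 4 ÷ (1734/49745) = 99490/867.
8² = 64 falls short of 99490/867 but 8³ = 512 reaches it, so n = 3.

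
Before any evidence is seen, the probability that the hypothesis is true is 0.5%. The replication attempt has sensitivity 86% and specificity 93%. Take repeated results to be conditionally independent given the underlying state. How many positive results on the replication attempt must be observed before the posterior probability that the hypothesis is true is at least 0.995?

Prior odds = 0.005/0.995 = 1/199.
False-positive rate = 1 − 0.93 = 0.07; likelihood ratio of a positive = 0.86/0.07 = 86/7.
Target posterior odds = 0.995/0.005 = 199.
Need (1/199) × (86/7)ⁿ ≥ 199, i.e. (86/7)ⁿ ≥ 39601.
(86/7)⁴ = 54700816/2401 falls short of 39601 but (86/7)⁵ ≈279899 reaches it, so n = 5.

5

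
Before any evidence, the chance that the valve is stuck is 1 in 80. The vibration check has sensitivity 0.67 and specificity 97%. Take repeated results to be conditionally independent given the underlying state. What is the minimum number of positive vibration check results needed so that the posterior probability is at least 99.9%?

4

Prior odds: 0.0125 ÷ 0.9875 = 1/79.
False-positive rate = 1 − 0.97 = 0.03; likelihood ratio of a positive = 0.67/0.03 = 67/3.
Target odds: 0.999 ÷ 0.001 = 999.
Require (67/3)ⁿ ≥ 999 ÷ (1/79) = 78921.
(67/3)³ = 300763/27 falls short of 78921 but (67/3)⁴ = 20151121/81 reaches it, so n = 4.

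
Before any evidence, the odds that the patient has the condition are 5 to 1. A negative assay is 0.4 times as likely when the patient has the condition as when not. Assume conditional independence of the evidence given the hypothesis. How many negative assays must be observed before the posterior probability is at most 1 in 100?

7

Prior odds = 5.
Likelihood ratio per negative assay = 0.4.
Target posterior odds = 0.01/0.99 = 1/99.
Need 5 × 0.4ⁿ ≤ 1/99, i.e. 0.4ⁿ ≤ 1/495.
0.4⁶ = 64/15625 is still above 1/495 but 0.4⁷ = 128/78125 is at or below it, so n = 7.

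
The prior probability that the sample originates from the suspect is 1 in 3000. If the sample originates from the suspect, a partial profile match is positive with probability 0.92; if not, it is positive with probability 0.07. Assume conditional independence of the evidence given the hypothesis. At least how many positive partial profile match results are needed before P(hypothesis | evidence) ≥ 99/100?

5

Prior odds = (1/3000)/(2999/3000) = 1/2999.
Likelihood ratio of a positive = 0.92/0.07 = 92/7.
Target odds: 0.99 ÷ 0.01 = 99.
Require (92/7)ⁿ ≥ 99 ÷ (1/2999) = 296901.
(92/7)⁴ = 71639296/2401 falls short of 296901 but (92/7)⁵ ≈392147 reaches it, so n = 5.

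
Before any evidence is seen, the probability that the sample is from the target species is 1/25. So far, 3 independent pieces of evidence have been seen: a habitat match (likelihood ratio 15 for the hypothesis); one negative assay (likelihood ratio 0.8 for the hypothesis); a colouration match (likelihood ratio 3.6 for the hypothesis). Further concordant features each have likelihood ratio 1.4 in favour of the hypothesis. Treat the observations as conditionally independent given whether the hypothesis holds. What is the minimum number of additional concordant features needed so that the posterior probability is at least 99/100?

12

Prior odds = 0.04/0.96 = 1/24.
Combined Bayes factor of the evidence already in hand = 15 × 0.8 × 3.6 = 43.2.
Odds after that evidence = (1/24) × 43.2 = 1.8.
Target odds = 0.99/0.01 = 99.
Need 1.4ⁿ ≥ 99 ÷ 1.8 = 55.
1.4¹¹ ≈40.4957 falls short of 55 but 1.4¹² ≈56.6939 reaches it, so n = 12.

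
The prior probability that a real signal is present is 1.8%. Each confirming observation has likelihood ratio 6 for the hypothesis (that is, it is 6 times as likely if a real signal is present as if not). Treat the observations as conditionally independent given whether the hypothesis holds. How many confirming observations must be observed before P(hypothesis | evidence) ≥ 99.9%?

Prior odds: 0.018 ÷ 0.982 = 9/491.
Likelihood ratio per confirming observation = 6.
Target odds: 0.999 ÷ 0.001 = 999.
Require 6ⁿ ≥ 999 ÷ (9/491) = 54501.
6⁶ = 46656 falls short of 54501 but 6⁷ = 279936 reaches it, so n = 7.

7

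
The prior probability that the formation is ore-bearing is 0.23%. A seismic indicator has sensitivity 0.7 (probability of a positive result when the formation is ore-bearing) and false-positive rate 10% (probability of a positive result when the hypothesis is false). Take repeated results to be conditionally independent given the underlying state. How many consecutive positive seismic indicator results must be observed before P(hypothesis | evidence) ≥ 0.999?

Prior odds: 0.0023 ÷ 0.9977 = 23/9977.
Likelihood ratio of a positive result = 0.7/0.1 = 7.
Target odds: 0.999 ÷ 0.001 = 999.
Need (23/9977) × 7ⁿ ≥ 999, i.e. 7ⁿ ≥ 9967023/23.
7⁶ = 117649 falls short of 9967023/23 but 7⁷ = 823543 reaches it, so n = 7.

7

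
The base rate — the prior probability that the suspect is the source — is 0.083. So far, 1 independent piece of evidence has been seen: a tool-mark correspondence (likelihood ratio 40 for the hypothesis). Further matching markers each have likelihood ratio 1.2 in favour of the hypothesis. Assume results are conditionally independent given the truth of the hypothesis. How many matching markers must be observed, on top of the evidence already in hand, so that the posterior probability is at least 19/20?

10

Prior odds = 0.083/0.917 = 83/917.
Bayes factor of the evidence already in hand = 40.
Odds after that evidence = (83/917) × 40 = 3320/917.
Target odds = 0.95/0.05 = 19.
Need 1.2ⁿ ≥ 19 ÷ (3320/917) = 17423/3320.
1.2⁹ = 10077696/1953125 falls short of 17423/3320 but 1.2¹⁰ = 60466176/9765625 reaches it, so n = 10.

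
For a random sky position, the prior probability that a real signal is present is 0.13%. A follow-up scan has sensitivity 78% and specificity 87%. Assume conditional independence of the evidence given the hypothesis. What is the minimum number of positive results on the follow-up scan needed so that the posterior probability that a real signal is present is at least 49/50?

6

Prior odds = 0.0013/0.9987 = 13/9987.
False-positive rate = 1 − 0.87 = 0.13; likelihood ratio of a positive = 0.78/0.13 = 6.
Target posterior odds = 0.98/0.02 = 49.
Need (13/9987) × 6ⁿ ≥ 49, i.e. 6ⁿ ≥ 489363/13.
6⁵ = 7776 falls short of 489363/13 but 6⁶ = 46656 reaches it, so n = 6.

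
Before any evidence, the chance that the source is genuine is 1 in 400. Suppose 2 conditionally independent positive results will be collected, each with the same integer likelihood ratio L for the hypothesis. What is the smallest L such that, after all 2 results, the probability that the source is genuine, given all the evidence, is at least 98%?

Prior odds = 0.0025/0.9975 = 1/399.
Target odds = 0.98/0.02 = 49.
Need L² ≥ 49 ÷ (1/399) = 19551.
139² = 19321 < 19551 ≤ 19600 = 140², so L = 140.

140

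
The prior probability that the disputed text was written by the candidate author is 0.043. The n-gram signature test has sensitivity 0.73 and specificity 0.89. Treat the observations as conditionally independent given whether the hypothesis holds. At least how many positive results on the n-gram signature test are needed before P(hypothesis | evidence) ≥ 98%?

4

Prior odds: 0.043 ÷ 0.957 = 43/957.
False-positive rate = 1 − 0.89 = 0.11; likelihood ratio of a positive = 0.73/0.11 = 73/11.
Target posterior odds = 0.98/0.02 = 49.
Require (73/11)ⁿ ≥ 49 ÷ (43/957) = 46893/43.
(73/11)³ = 389017/1331 falls short of 46893/43 but (73/11)⁴ = 28398241/14641 reaches it, so n = 4.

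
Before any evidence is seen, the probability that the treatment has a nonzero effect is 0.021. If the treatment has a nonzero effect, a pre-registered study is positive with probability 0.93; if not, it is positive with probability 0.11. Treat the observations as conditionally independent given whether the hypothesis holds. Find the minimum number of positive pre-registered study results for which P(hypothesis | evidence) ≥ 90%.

3

Prior odds: 0.021 ÷ 0.979 = 21/979.
Likelihood ratio of a positive = 0.93/0.11 = 93/11.
Target odds: 0.9 ÷ 0.1 = 9.
Need (21/979) × (93/11)ⁿ ≥ 9, i.e. (93/11)ⁿ ≥ 2937/7.
(93/11)² = 8649/121 falls short of 2937/7 but (93/11)³ = 804357/1331 reaches it, so n = 3.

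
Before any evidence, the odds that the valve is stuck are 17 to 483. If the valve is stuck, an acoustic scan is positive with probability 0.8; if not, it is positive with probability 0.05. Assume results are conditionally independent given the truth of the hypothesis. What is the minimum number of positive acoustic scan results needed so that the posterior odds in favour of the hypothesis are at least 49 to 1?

3

Prior odds = 17/483.
Likelihood ratio of a positive = 0.8/0.05 = 16.
Target odds = 49.
Need (17/483) × 16ⁿ ≥ 49, i.e. 16ⁿ ≥ 23667/17.
16² = 256 falls short of 23667/17 but 16³ = 4096 reaches it, so n = 3.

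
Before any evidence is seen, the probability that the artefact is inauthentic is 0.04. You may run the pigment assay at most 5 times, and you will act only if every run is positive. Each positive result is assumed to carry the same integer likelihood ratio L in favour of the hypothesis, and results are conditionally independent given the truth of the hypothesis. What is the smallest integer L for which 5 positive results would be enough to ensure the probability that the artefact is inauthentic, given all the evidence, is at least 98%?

Prior odds = 0.04/0.96 = 1/24.
Target odds = 0.98/0.02 = 49.
Need L⁵ ≥ 49 ÷ (1/24) = 1176.
4⁵ = 1024 < 1176 ≤ 3125 = 5⁵, so L = 5.

5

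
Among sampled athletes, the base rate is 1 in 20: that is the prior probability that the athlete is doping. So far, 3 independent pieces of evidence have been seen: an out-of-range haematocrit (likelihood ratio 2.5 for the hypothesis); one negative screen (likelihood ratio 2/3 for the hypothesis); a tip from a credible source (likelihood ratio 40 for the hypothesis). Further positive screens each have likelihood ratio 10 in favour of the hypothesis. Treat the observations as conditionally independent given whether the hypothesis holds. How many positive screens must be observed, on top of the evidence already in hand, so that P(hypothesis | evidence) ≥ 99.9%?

3

Prior odds = 0.05/0.95 = 1/19.
Combined Bayes factor of the evidence already in hand = 2.5 × (2/3) × 40 = 200/3.
Odds after that evidence = (1/19) × 200/3 = 200/57.
Target odds = 0.999/0.001 = 999.
Need 10ⁿ ≥ 999 ÷ (200/57) = 284.715.
10² = 100 falls short of 284.715 but 10³ = 1000 reaches it, so n = 3.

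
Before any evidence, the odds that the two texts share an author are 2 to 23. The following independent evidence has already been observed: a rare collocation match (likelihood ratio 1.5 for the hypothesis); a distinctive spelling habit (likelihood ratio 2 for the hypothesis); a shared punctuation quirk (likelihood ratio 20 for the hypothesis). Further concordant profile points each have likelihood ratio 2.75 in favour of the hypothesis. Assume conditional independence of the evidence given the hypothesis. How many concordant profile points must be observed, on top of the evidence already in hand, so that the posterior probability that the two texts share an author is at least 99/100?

Prior odds = 2/23.
Combined Bayes factor of the evidence already in hand = 1.5 × 2 × 20 = 60.
Odds after that evidence = (2/23) × 60 = 120/23.
Target odds = 0.99/0.01 = 99.
Need 2.75ⁿ ≥ 99 ÷ (120/23) = 18.975.
2.75² = 7.5625 falls short of 18.975 but 2.75³ = 20.796875 reaches it, so n = 3.

3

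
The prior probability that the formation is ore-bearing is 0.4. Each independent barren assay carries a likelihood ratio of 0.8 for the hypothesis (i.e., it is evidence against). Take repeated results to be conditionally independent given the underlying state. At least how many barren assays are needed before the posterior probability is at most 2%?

Prior odds = 0.4/0.6 = 2/3.
Likelihood ratio per barren assay = 0.8.
Target posterior odds = 0.02/0.98 = 1/49.
Need (2/3) × 0.8ⁿ ≤ 1/49, i.e. 0.8ⁿ ≤ 3/98.
0.8¹⁵ ≈0.0351844 is still above 3/98 but 0.8¹⁶ ≈0.0281475 is at or below it, so n = 16.

16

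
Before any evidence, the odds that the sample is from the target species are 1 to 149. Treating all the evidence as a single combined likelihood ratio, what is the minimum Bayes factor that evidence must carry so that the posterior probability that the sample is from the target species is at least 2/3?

Prior odds = 1/149.
Target odds = (2/3)/(1/3) = 2.
Required Bayes factor = 2 ÷ (1/149) = 298.

298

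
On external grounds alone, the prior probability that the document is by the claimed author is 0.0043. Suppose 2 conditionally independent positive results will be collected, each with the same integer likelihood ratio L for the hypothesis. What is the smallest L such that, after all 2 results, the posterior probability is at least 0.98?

Prior odds = 0.0043/0.9957 = 43/9957.
Target odds = 0.98/0.02 = 49.
Need L² ≥ 49 ÷ (43/9957) = 487893/43.
106² = 11236 < 487893/43 ≤ 11449 = 107², so L = 107.

107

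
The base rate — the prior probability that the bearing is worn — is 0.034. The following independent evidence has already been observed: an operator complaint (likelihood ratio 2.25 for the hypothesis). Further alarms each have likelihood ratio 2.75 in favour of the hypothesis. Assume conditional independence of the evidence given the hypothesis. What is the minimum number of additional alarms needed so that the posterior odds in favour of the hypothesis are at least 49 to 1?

7

Prior odds = 0.034/0.966 = 17/483.
Bayes factor of the evidence already in hand = 2.25.
Odds after that evidence = (17/483) × 2.25 = 51/644.
Target odds = 49.
Need 2.75ⁿ ≥ 49 ÷ (51/644) = 31556/51.
2.75⁶ = 1771561/4096 falls short of 31556/51 but 2.75⁷ = 19487171/16384 reaches it, so n = 7.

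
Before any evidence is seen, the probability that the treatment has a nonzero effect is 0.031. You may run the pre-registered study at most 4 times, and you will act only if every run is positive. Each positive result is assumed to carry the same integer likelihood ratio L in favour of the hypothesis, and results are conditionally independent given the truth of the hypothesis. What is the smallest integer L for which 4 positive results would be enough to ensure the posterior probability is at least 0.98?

Prior odds = 0.031/0.969 = 31/969.
Target odds = 0.98/0.02 = 49.
Need L⁴ ≥ 49 ÷ (31/969) = 47481/31.
6⁴ = 1296 < 47481/31 ≤ 2401 = 7⁴, so L = 7.

7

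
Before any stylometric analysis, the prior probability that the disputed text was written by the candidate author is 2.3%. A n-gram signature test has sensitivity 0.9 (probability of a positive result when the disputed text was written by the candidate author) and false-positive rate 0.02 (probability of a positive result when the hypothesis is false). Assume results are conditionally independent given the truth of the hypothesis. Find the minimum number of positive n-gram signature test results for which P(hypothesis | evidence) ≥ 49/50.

Prior odds: 0.023 ÷ 0.977 = 23/977.
Likelihood ratio of a positive result = 0.9/0.02 = 45.
Target odds: 0.98 ÷ 0.02 = 49.
Need (23/977) × 45ⁿ ≥ 49, i.e. 45ⁿ ≥ 47873/23.
45² = 2025 falls short of 47873/23 but 45³ = 91125 reaches it, so n = 3.

3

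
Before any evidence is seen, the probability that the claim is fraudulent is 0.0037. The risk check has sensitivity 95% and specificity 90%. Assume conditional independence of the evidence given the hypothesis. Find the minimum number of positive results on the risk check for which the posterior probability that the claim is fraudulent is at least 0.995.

5

Prior odds: 0.0037 ÷ 0.9963 = 37/9963.
False-positive rate = 1 − 0.9 = 0.1; likelihood ratio of a positive = 0.95/0.1 = 9.5.
Target odds: 0.995 ÷ 0.005 = 199.
Require 9.5ⁿ ≥ 199 ÷ (37/9963) = 1982637/37.
9.5⁴ = 8145.0625 falls short of 1982637/37 but 9.5⁵ = 77378.09375 reaches it, so n = 5.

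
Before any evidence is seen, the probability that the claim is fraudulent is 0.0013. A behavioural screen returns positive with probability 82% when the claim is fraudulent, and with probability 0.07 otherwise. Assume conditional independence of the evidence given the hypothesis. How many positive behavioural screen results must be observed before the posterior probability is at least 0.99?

Prior odds = 0.0013/0.9987 = 13/9987.
Likelihood ratio of a positive result = 0.82/0.07 = 82/7.
Target posterior odds = 0.99/0.01 = 99.
Require (82/7)ⁿ ≥ 99 ÷ (13/9987) = 988713/13.
(82/7)⁴ = 45212176/2401 falls short of 988713/13 but (82/7)⁵ ≈220587 reaches it, so n = 5.

5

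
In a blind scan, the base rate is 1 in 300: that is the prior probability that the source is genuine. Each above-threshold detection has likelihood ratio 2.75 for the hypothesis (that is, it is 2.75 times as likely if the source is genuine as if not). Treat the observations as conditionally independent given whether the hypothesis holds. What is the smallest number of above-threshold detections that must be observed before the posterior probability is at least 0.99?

11

Prior odds: (1/300) ÷ (299/300) = 1/299.
Likelihood ratio per above-threshold detection = 2.75.
Target posterior odds = 0.99/0.01 = 99.
Need (1/299) × 2.75ⁿ ≥ 99, i.e. 2.75ⁿ ≥ 29601.
2.75¹⁰ ≈24735.9 falls short of 29601 but 2.75¹¹ ≈68023.6 reaches it, so n = 11.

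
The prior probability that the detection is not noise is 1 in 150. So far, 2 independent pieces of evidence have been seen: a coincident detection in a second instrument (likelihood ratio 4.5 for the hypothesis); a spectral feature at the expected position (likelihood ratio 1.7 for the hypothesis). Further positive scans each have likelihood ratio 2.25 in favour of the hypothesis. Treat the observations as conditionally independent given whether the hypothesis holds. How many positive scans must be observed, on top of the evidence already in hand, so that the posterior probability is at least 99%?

Prior odds = (1/150)/(149/150) = 1/149.
Combined Bayes factor of the evidence already in hand = 4.5 × 1.7 = 7.65.
Odds after that evidence = (1/149) × 7.65 = 153/2980.
Target odds = 0.99/0.01 = 99.
Need 2.25ⁿ ≥ 99 ÷ (153/2980) = 32780/17.
2.25⁹ = 387420489/262144 falls short of 32780/17 but 2.25¹⁰ ≈3325.26 reaches it, so n = 10.

10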